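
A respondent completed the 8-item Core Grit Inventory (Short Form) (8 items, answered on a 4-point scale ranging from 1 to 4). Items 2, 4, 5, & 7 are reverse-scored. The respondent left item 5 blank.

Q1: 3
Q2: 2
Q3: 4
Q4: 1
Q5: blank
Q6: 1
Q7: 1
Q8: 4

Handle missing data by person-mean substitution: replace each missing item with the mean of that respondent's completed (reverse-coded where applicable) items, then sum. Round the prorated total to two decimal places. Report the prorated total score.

26.29

Reverse-coded (reversed = (1+4) − raw = 5 − raw):
  item 2: 5 − 2 = 3
  item 4: 5 − 1 = 4
  item 7: 5 − 1 = 4
Completed scored items (7 of 8): 3, 3, 4, 4, 1, 4, 4; sum = 23.
Person mean = 23 / 7 ≈ 3.2857
Prorated total = (23 / 7) × 8 = 26.29 (to 2 dp)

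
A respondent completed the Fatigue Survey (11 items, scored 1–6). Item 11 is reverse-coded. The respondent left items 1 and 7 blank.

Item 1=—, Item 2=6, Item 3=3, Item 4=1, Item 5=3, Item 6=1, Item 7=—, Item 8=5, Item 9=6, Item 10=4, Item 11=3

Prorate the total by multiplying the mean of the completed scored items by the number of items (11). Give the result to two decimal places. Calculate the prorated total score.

Reverse-coded (on a 1–6 scale, reversed = 7 − raw):
  item 11: 7 − 3 = 4
Completed scored items (9 of 11): 6, 3, 1, 3, 1, 5, 6, 4, 4; sum = 33.
Person mean = 33 / 9 ≈ 3.6667
Prorated total = (33 / 9) × 11 = 40.33 (to 2 dp)

40.33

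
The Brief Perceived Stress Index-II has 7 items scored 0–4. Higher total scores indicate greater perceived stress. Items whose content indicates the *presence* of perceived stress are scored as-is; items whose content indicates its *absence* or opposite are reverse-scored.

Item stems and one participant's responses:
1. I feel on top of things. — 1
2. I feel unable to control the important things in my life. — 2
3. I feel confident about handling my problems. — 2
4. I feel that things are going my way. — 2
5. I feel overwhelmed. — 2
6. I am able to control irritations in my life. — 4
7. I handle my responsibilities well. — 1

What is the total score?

14

Items 1, 3, 4, 6, 7 describe the absence/opposite of perceived stress → reverse-score.
on a 0–4 scale, reversed = 4 − raw.
  item 1: 4 − 1 = 3
  item 2: 2
  item 3: 4 − 2 = 2
  item 4: 4 − 2 = 2
  item 5: 2
  item 6: 4 − 4 = 0
  item 7: 4 − 1 = 3
Total = 3 + 2 + 2 + 2 + 2 + 0 + 3 = 14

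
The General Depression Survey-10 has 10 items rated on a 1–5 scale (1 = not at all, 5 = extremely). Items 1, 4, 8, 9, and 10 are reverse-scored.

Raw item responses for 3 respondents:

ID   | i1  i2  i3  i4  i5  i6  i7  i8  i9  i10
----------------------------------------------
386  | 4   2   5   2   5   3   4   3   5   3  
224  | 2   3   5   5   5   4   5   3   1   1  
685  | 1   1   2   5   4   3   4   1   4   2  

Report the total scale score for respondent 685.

31

Respondent 685 raw: 1, 1, 2, 5, 4, 3, 4, 1, 4, 2.
Reverse-coded (on a 1–5 scale, reversed = 6 − raw):
  item 1: 6 − 1 = 5
  item 2: 1
  item 3: 2
  item 4: 6 − 5 = 1
  item 5: 4
  item 6: 3
  item 7: 4
  item 8: 6 − 1 = 5
  item 9: 6 − 4 = 2
  item 10: 6 − 2 = 4
Sum = 5 + 1 + 2 + 1 + 4 + 3 + 4 + 5 + 2 + 4 = 31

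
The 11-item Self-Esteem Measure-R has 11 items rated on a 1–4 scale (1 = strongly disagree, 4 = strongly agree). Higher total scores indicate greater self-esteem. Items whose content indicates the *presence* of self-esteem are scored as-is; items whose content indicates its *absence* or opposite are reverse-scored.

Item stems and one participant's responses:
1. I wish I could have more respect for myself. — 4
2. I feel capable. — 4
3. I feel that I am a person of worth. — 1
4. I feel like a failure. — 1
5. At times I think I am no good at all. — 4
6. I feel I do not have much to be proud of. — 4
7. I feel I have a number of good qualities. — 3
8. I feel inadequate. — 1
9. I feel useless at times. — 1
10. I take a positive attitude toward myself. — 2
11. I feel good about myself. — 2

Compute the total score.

Items 1, 4, 5, 6, 8, 9 describe the absence/opposite of self-esteem → reverse-score.
reverse-coded value = 5 − response.
  item 1: 5 − 4 = 1
  item 2: 4
  item 3: 1
  item 4: 5 − 1 = 4
  item 5: 5 − 4 = 1
  item 6: 5 − 4 = 1
  item 7: 3
  item 8: 5 − 1 = 4
  item 9: 5 − 1 = 4
  item 10: 2
  item 11: 2
Total = 1 + 4 + 1 + 4 + 1 + 1 + 3 + 4 + 4 + 2 + 2 = 27

27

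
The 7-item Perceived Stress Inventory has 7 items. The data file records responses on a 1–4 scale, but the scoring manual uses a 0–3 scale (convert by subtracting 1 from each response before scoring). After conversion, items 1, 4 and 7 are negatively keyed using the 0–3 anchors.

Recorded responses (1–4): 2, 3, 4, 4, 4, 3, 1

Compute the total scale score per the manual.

15

Convert to 0–3: 1, 2, 3, 3, 3, 2, 0
Reverse-coded (on a 0–3 scale, reversed = 3 − raw):
  item 1: 3 − 1 = 2
  item 4: 3 − 3 = 0
  item 7: 3 − 0 = 3
Scored: 2, 2, 3, 0, 3, 2, 3
Total = 15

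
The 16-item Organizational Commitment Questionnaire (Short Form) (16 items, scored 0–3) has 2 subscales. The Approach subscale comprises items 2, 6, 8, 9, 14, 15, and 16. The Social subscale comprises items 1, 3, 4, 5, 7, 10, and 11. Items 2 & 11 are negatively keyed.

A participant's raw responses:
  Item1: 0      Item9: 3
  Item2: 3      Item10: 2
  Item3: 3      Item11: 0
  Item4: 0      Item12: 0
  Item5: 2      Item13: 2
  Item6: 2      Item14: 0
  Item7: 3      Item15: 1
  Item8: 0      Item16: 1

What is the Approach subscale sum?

7

Approach items: 2, 6, 8, 9, 14, 15, 16.
Of these, item 2 is negatively keyed; reversed = (0+3) − raw = 3 − raw.
  item 2: 3 − 3 = 0
  item 6: 2
  item 8: 0
  item 9: 3
  item 14: 0
  item 15: 1
  item 16: 1
Sum = 0 + 2 + 0 + 3 + 0 + 1 + 1 = 7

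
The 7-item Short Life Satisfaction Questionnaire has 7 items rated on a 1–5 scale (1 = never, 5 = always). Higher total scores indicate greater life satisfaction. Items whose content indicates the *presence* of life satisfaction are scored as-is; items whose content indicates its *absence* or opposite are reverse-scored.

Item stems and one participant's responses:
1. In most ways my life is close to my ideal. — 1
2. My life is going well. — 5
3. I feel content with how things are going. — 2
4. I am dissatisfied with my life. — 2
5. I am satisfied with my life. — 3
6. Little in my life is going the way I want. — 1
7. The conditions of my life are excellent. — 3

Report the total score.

Items 4, 6 describe the absence/opposite of life satisfaction → reverse-score.
reversed = (1+5) − raw = 6 − raw.
  item 1: 1
  item 2: 5
  item 3: 2
  item 4: 6 − 2 = 4
  item 5: 3
  item 6: 6 − 1 = 5
  item 7: 3
Total = 1 + 5 + 2 + 4 + 3 + 5 + 3 = 23

23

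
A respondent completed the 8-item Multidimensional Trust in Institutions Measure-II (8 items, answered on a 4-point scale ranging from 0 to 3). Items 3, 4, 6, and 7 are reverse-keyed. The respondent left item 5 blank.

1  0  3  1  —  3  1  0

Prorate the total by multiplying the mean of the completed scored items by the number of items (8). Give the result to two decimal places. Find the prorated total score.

Reverse-coded (reversed = (0+3) − raw = 3 − raw):
  item 3: 3 − 3 = 0
  item 4: 3 − 1 = 2
  item 6: 3 − 3 = 0
  item 7: 3 − 1 = 2
Completed scored items (7 of 8): 1, 0, 0, 2, 0, 2, 0; sum = 5.
Person mean = 5 / 7 ≈ 0.7143
Prorated total = (5 / 7) × 8 = 5.71 (to 2 dp)

5.71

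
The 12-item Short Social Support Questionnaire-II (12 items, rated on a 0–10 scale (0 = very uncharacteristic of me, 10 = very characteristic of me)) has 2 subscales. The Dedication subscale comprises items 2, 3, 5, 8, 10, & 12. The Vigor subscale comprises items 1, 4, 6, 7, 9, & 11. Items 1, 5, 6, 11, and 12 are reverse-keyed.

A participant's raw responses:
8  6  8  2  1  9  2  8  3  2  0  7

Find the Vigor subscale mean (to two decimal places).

Vigor items: 1, 4, 6, 7, 9, 11.
Of these, items 1, 6, and 11 are reverse-keyed; reverse-coded value = 10 − response.
  item 1: 10 − 8 = 2
  item 4: 2
  item 6: 10 − 9 = 1
  item 7: 2
  item 9: 3
  item 11: 10 − 0 = 10
Sum = 2 + 2 + 1 + 2 + 3 + 10 = 20
Mean = 20 / 6 = 3.33

3.33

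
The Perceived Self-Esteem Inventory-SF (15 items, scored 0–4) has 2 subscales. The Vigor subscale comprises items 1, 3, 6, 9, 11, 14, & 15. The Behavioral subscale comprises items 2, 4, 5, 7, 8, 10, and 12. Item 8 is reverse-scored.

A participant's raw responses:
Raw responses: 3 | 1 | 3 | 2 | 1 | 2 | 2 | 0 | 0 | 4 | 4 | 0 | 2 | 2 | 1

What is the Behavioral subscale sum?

Behavioral items: 2, 4, 5, 7, 8, 10, 12.
Of these, item 8 is reverse-scored; reverse-coded value = 4 − response.
  item 2: 1
  item 4: 2
  item 5: 1
  item 7: 2
  item 8: 4 − 0 = 4
  item 10: 4
  item 12: 0
Sum = 1 + 2 + 1 + 2 + 4 + 4 + 0 = 14

14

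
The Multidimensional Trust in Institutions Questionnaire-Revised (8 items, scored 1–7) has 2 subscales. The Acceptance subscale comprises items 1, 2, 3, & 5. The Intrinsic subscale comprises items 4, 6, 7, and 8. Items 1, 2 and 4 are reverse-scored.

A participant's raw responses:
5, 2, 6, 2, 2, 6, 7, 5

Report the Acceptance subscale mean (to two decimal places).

Acceptance items: 1, 2, 3, 5.
Of these, items 1 and 2 are reverse-scored; reversed = (1+7) − raw = 8 − raw.
  item 1: 8 − 5 = 3
  item 2: 8 − 2 = 6
  item 3: 6
  item 5: 2
Sum = 3 + 6 + 6 + 2 = 17
Mean = 17 / 4 = 4.25

4.25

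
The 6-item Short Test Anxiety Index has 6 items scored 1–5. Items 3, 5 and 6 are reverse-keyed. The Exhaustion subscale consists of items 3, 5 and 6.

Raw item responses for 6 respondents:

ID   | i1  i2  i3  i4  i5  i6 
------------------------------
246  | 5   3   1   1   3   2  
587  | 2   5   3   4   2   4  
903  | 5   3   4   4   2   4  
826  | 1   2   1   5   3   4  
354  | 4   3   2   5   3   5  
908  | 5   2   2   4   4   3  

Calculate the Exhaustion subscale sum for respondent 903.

8

Respondent 903 raw: 5, 3, 4, 4, 2, 4.
Exhaustion items: 3, 5, 6.
Reverse-coded (reverse-coded value = 6 − response):
  item 3: 6 − 4 = 2
  item 5: 6 − 2 = 4
  item 6: 6 − 4 = 2
Sum = 2 + 4 + 2 = 8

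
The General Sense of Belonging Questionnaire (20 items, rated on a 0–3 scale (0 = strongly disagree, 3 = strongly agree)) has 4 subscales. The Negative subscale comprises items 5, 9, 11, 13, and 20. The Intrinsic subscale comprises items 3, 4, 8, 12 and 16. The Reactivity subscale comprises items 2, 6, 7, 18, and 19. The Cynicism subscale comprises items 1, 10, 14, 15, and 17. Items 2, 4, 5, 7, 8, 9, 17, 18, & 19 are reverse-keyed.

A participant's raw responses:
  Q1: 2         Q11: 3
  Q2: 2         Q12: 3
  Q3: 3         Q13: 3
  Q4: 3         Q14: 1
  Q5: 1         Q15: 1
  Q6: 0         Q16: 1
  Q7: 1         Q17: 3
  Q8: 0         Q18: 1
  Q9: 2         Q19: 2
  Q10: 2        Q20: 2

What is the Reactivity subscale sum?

Reactivity items: 2, 6, 7, 18, 19.
Of these, items 2, 7, 18 and 19 are reverse-keyed; reverse-coded value = 3 − response.
  item 2: 3 − 2 = 1
  item 6: 0
  item 7: 3 − 1 = 2
  item 18: 3 − 1 = 2
  item 19: 3 − 2 = 1
Sum = 1 + 0 + 2 + 2 + 1 = 6

6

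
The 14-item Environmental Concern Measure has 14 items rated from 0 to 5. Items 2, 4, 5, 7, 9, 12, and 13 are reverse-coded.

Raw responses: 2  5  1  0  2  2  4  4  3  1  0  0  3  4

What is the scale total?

32

Reverse-coded items (on a 0–5 scale, reversed = 5 − raw):
  item 2: 5 − 5 = 0
  item 4: 5 − 0 = 5
  item 5: 5 − 2 = 3
  item 7: 5 − 4 = 1
  item 9: 5 − 3 = 2
  item 12: 5 − 0 = 5
  item 13: 5 − 3 = 2
Scored responses: 2, 0, 1, 5, 3, 2, 1, 4, 2, 1, 0, 5, 2, 4
Total = 2 + 0 + 1 + 5 + 3 + 2 + 1 + 4 + 2 + 1 + 0 + 5 + 2 + 4 = 32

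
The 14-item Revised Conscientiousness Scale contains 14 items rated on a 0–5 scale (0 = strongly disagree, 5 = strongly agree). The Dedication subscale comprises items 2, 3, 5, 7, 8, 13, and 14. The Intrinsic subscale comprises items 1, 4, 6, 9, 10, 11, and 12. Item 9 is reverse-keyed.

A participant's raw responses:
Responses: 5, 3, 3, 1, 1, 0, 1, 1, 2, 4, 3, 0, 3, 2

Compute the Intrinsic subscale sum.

16

Intrinsic items: 1, 4, 6, 9, 10, 11, 12.
Of these, item 9 is reverse-keyed; on a 0–5 scale, reversed = 5 − raw.
  item 1: 5
  item 4: 1
  item 6: 0
  item 9: 5 − 2 = 3
  item 10: 4
  item 11: 3
  item 12: 0
Sum = 5 + 1 + 0 + 3 + 4 + 3 + 0 = 16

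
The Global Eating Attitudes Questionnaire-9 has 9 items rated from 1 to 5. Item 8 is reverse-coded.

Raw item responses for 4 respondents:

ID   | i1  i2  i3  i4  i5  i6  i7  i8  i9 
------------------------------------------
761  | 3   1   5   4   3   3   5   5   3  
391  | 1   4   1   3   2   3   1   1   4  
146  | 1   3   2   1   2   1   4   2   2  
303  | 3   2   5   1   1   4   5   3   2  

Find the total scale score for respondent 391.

Respondent 391 raw: 1, 4, 1, 3, 2, 3, 1, 1, 4.
Reverse-coded (reversed = (1+5) − raw = 6 − raw):
  item 1: 1
  item 2: 4
  item 3: 1
  item 4: 3
  item 5: 2
  item 6: 3
  item 7: 1
  item 8: 6 − 1 = 5
  item 9: 4
Sum = 1 + 4 + 1 + 3 + 2 + 3 + 1 + 5 + 4 = 24

24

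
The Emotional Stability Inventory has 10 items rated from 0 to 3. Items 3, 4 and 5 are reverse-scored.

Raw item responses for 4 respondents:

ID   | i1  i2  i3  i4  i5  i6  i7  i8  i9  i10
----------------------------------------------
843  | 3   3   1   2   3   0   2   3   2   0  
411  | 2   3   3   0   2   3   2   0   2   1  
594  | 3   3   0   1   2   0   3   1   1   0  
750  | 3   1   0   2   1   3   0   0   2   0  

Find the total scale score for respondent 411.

17

Respondent 411 raw: 2, 3, 3, 0, 2, 3, 2, 0, 2, 1.
Reverse-coded (reversed = (0+3) − raw = 3 − raw):
  item 1: 2
  item 2: 3
  item 3: 3 − 3 = 0
  item 4: 3 − 0 = 3
  item 5: 3 − 2 = 1
  item 6: 3
  item 7: 2
  item 8: 0
  item 9: 2
  item 10: 1
Sum = 2 + 3 + 0 + 3 + 1 + 3 + 2 + 0 + 2 + 1 = 17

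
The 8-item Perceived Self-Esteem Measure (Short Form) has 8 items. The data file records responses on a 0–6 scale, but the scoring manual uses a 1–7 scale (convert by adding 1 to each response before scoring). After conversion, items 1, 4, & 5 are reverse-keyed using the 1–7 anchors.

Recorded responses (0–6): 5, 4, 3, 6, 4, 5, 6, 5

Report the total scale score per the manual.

34

Convert to 1–7: 6, 5, 4, 7, 5, 6, 7, 6
Reverse-coded (reverse-coded value = 8 − response):
  item 1: 8 − 6 = 2
  item 4: 8 − 7 = 1
  item 5: 8 − 5 = 3
Scored: 2, 5, 4, 1, 3, 6, 7, 6
Total = 34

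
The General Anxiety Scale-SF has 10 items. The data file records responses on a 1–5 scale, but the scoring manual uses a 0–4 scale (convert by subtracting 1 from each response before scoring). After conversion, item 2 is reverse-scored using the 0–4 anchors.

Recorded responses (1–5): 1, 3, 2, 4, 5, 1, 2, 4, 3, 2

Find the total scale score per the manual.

Convert to 0–4: 0, 2, 1, 3, 4, 0, 1, 3, 2, 1
Reverse-coded (reverse-coded value = 4 − response):
  item 2: 4 − 2 = 2
Scored: 0, 2, 1, 3, 4, 0, 1, 3, 2, 1
Total = 17

17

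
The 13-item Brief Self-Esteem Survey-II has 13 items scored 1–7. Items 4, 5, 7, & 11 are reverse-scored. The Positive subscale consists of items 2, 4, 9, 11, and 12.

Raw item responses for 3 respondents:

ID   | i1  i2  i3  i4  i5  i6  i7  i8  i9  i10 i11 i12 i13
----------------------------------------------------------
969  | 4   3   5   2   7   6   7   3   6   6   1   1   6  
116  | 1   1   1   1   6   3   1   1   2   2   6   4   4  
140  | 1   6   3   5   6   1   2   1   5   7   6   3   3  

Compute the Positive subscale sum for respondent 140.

Respondent 140 raw: 1, 6, 3, 5, 6, 1, 2, 1, 5, 7, 6, 3, 3.
Positive items: 2, 4, 9, 11, 12.
Reverse-coded (reverse-coded value = 8 − response):
  item 2: 6
  item 4: 8 − 5 = 3
  item 9: 5
  item 11: 8 − 6 = 2
  item 12: 3
Sum = 6 + 3 + 5 + 2 + 3 = 19

19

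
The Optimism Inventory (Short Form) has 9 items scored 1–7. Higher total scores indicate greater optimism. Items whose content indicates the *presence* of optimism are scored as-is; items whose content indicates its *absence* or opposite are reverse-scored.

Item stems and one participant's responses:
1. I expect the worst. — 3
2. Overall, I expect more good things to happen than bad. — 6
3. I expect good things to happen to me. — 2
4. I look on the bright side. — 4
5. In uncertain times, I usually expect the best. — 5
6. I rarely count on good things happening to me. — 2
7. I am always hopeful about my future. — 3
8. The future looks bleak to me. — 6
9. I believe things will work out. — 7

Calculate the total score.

Items 1, 6, 8 describe the absence/opposite of optimism → reverse-score.
on a 1–7 scale, reversed = 8 − raw.
  item 1: 8 − 3 = 5
  item 2: 6
  item 3: 2
  item 4: 4
  item 5: 5
  item 6: 8 − 2 = 6
  item 7: 3
  item 8: 8 − 6 = 2
  item 9: 7
Total = 5 + 6 + 2 + 4 + 5 + 6 + 3 + 2 + 7 = 40

40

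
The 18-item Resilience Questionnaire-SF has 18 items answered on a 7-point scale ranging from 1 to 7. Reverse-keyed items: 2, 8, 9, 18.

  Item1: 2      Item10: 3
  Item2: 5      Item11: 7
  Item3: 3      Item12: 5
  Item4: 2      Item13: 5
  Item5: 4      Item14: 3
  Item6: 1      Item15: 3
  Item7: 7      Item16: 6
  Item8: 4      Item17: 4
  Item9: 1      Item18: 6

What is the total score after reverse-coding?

71

Reversing items 2, 8, 9 and 18 with 8 − raw:
Total = 2 + (8−5) + 3 + 2 + 4 + 1 + 7 + (8−4) + (8−1) + 3 + 7 + 5 + 5 + 3 + 3 + 6 + 4 + (8−6)
      = 2 + 3 + 3 + 2 + 4 + 1 + 7 + 4 + 7 + 3 + 7 + 5 + 5 + 3 + 3 + 6 + 4 + 2 = 71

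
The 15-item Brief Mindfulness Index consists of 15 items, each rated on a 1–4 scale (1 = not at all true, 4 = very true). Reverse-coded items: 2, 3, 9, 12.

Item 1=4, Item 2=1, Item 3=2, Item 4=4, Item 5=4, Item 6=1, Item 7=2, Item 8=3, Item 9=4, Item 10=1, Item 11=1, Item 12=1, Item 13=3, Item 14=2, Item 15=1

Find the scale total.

Reverse-coded items (reversed = (1+4) − raw = 5 − raw):
  item 2: 5 − 1 = 4
  item 3: 5 − 2 = 3
  item 9: 5 − 4 = 1
  item 12: 5 − 1 = 4
Scored responses: 4, 4, 3, 4, 4, 1, 2, 3, 1, 1, 1, 4, 3, 2, 1
Total = 4 + 4 + 3 + 4 + 4 + 1 + 2 + 3 + 1 + 1 + 1 + 4 + 3 + 2 + 1 = 38

38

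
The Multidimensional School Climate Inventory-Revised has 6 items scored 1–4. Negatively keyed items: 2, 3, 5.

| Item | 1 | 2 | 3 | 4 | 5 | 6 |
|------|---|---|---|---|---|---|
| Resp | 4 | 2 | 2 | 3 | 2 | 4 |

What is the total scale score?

Raw sum = 17. Negatively keyed items: 2, 3, 5; their raw sum = 6.
Each reversal replaces raw with 5 − raw, changing the total by 5 − 2·raw per item.
Total = 17 + 3·5 − 2·6 = 17 + 15 − 12 = 20

20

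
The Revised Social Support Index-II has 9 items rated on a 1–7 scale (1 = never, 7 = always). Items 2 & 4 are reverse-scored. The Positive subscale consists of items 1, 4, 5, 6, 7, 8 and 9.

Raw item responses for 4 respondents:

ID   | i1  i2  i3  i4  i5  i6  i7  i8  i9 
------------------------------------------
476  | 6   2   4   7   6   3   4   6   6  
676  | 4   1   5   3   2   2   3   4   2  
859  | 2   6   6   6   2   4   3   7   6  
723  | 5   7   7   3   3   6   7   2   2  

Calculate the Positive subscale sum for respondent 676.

Respondent 676 raw: 4, 1, 5, 3, 2, 2, 3, 4, 2.
Positive items: 1, 4, 5, 6, 7, 8, 9.
Reverse-coded (on a 1–7 scale, reversed = 8 − raw):
  item 1: 4
  item 4: 8 − 3 = 5
  item 5: 2
  item 6: 2
  item 7: 3
  item 8: 4
  item 9: 2
Sum = 4 + 5 + 2 + 2 + 3 + 4 + 2 = 22

22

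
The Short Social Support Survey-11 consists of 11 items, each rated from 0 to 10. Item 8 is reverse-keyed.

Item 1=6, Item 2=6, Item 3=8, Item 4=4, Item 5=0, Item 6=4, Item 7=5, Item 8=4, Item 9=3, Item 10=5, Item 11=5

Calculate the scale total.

Reverse-coded items (reversed = (0+10) − raw = 10 − raw):
  item 8: 10 − 4 = 6
After reverse-coding: 6, 6, 8, 4, 0, 4, 5, 6, 3, 5, 5
Total = 6 + 6 + 8 + 4 + 0 + 4 + 5 + 6 + 3 + 5 + 5 = 52

52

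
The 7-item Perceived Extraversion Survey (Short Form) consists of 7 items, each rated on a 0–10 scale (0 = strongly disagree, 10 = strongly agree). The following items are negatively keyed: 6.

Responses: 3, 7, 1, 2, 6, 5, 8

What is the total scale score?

Raw sum = 32. Negatively keyed items: 6; their raw sum = 5.
Each reversal replaces raw with 10 − raw, changing the total by 10 − 2·raw per item.
Total = 32 + 1·10 − 2·5 = 32 + 10 − 10 = 32

32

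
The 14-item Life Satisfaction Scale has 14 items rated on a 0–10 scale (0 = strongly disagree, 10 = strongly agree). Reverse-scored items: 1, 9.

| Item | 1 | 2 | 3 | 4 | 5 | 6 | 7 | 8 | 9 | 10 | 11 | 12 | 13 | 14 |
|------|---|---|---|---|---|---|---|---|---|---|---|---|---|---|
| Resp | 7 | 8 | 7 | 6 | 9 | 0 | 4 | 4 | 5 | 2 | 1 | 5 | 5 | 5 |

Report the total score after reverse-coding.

64

Raw sum = 68. Reverse-scored items: 1, 9; their raw sum = 12.
Each reversal replaces raw with 10 − raw, changing the total by 10 − 2·raw per item.
Total = 68 + 2·10 − 2·12 = 68 + 20 − 24 = 64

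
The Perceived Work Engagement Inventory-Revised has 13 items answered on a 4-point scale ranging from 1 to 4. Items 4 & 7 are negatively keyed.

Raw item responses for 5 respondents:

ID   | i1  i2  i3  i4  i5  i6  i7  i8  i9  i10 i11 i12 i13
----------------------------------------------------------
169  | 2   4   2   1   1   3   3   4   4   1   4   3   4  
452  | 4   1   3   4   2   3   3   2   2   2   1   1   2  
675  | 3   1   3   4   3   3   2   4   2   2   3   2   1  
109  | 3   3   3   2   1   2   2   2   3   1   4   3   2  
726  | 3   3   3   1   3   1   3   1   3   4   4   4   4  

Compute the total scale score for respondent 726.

Respondent 726 raw: 3, 3, 3, 1, 3, 1, 3, 1, 3, 4, 4, 4, 4.
Reverse-coded (reverse-coded value = 5 − response):
  item 1: 3
  item 2: 3
  item 3: 3
  item 4: 5 − 1 = 4
  item 5: 3
  item 6: 1
  item 7: 5 − 3 = 2
  item 8: 1
  item 9: 3
  item 10: 4
  item 11: 4
  item 12: 4
  item 13: 4
Sum = 3 + 3 + 3 + 4 + 3 + 1 + 2 + 1 + 3 + 4 + 4 + 4 + 4 = 39

39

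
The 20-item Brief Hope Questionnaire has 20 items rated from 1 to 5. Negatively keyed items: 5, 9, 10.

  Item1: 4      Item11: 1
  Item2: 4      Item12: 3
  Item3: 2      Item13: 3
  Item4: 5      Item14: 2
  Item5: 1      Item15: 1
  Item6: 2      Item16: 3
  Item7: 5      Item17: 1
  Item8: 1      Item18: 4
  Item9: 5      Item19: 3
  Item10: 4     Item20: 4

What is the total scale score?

Reverse-coded items (reversed = (1+5) − raw = 6 − raw):
  item 5: 6 − 1 = 5
  item 9: 6 − 5 = 1
  item 10: 6 − 4 = 2
After reverse-coding: 4, 4, 2, 5, 5, 2, 5, 1, 1, 2, 1, 3, 3, 2, 1, 3, 1, 4, 3, 4
Total = 4 + 4 + 2 + 5 + 5 + 2 + 5 + 1 + 1 + 2 + 1 + 3 + 3 + 2 + 1 + 3 + 1 + 4 + 3 + 4 = 56

56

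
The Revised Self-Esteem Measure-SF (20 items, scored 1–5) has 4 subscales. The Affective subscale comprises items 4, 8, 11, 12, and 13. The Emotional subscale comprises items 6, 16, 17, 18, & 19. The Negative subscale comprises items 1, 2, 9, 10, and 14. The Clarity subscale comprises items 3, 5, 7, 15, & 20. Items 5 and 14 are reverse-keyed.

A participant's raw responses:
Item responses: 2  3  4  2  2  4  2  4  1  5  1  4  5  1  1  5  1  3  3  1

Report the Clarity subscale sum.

Clarity items: 3, 5, 7, 15, 20.
Of these, item 5 is reverse-keyed; on a 1–5 scale, reversed = 6 − raw.
  item 3: 4
  item 5: 6 − 2 = 4
  item 7: 2
  item 15: 1
  item 20: 1
Sum = 4 + 4 + 2 + 1 + 1 = 12

12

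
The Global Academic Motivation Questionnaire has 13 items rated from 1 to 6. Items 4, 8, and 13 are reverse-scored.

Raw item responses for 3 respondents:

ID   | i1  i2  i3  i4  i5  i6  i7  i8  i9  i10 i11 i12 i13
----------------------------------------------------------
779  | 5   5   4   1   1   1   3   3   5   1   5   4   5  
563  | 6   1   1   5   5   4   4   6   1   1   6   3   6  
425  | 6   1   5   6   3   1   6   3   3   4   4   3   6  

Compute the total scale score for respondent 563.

36

Respondent 563 raw: 6, 1, 1, 5, 5, 4, 4, 6, 1, 1, 6, 3, 6.
Reverse-coded (reversed = (1+6) − raw = 7 − raw):
  item 1: 6
  item 2: 1
  item 3: 1
  item 4: 7 − 5 = 2
  item 5: 5
  item 6: 4
  item 7: 4
  item 8: 7 − 6 = 1
  item 9: 1
  item 10: 1
  item 11: 6
  item 12: 3
  item 13: 7 − 6 = 1
Sum = 6 + 1 + 1 + 2 + 5 + 4 + 4 + 1 + 1 + 1 + 6 + 3 + 1 = 36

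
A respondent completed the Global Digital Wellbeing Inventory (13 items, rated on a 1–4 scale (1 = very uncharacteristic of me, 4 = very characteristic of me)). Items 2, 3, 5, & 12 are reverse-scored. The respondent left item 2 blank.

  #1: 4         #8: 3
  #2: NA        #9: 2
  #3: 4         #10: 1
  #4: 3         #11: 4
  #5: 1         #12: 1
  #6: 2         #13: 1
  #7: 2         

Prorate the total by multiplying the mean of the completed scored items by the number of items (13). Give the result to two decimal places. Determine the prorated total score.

33.58

Reverse-coded (reversed = (1+4) − raw = 5 − raw):
  item 3: 5 − 4 = 1
  item 5: 5 − 1 = 4
  item 12: 5 − 1 = 4
Completed scored items (12 of 13): 4, 1, 3, 4, 2, 2, 3, 2, 1, 4, 4, 1; sum = 31.
Person mean = 31 / 12 ≈ 2.5833
Prorated total = (31 / 12) × 13 = 33.58 (to 2 dp)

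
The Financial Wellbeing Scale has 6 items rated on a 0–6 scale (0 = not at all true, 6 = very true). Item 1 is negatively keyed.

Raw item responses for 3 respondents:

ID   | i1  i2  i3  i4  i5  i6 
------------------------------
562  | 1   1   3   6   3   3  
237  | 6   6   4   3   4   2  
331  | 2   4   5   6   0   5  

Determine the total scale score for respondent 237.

19

Respondent 237 raw: 6, 6, 4, 3, 4, 2.
Reverse-coded (reversed = (0+6) − raw = 6 − raw):
  item 1: 6 − 6 = 0
  item 2: 6
  item 3: 4
  item 4: 3
  item 5: 4
  item 6: 2
Sum = 0 + 6 + 4 + 3 + 4 + 2 = 19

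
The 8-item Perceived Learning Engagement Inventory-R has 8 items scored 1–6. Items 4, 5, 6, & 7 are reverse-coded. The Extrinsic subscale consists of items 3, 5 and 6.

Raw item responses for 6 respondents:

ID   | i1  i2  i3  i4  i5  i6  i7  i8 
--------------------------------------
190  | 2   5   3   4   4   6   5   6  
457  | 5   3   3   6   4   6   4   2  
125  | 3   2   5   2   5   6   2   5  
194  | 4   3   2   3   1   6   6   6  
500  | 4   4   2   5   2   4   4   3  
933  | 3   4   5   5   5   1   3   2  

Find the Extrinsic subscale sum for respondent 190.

7

Respondent 190 raw: 2, 5, 3, 4, 4, 6, 5, 6.
Extrinsic items: 3, 5, 6.
Reverse-coded (reverse-coded value = 7 − response):
  item 3: 3
  item 5: 7 − 4 = 3
  item 6: 7 − 6 = 1
Sum = 3 + 3 + 1 = 7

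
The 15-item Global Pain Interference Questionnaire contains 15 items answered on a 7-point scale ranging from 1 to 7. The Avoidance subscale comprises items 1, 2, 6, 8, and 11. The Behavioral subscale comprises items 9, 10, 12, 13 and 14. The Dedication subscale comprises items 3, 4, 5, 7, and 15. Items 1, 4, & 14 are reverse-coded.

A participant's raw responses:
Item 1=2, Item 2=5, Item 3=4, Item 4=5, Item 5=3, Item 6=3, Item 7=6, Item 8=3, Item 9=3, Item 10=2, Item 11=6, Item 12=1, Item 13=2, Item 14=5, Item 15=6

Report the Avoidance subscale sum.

Avoidance items: 1, 2, 6, 8, 11.
Of these, item 1 is reverse-coded; on a 1–7 scale, reversed = 8 − raw.
  item 1: 8 − 2 = 6
  item 2: 5
  item 6: 3
  item 8: 3
  item 11: 6
Sum = 6 + 5 + 3 + 3 + 6 = 23

23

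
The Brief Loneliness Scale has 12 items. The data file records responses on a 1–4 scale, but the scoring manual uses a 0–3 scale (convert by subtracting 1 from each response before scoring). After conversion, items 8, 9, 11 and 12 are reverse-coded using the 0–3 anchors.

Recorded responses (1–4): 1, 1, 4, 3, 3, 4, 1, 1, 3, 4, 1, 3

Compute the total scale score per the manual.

21

Convert to 0–3: 0, 0, 3, 2, 2, 3, 0, 0, 2, 3, 0, 2
Reverse-coded (reverse-coded value = 3 − response):
  item 8: 3 − 0 = 3
  item 9: 3 − 2 = 1
  item 11: 3 − 0 = 3
  item 12: 3 − 2 = 1
Scored: 0, 0, 3, 2, 2, 3, 0, 3, 1, 3, 3, 1
Total = 21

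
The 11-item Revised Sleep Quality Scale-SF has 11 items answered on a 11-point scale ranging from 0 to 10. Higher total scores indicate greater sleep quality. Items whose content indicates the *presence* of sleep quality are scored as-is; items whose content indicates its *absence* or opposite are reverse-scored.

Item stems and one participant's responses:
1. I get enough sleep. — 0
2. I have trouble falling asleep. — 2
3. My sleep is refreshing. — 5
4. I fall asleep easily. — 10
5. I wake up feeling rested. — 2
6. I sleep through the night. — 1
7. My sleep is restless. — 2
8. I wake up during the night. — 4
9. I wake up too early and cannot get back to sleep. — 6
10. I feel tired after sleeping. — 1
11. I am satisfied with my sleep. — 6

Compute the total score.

59

Items 2, 7, 8, 9, 10 describe the absence/opposite of sleep quality → reverse-score.
on a 0–10 scale, reversed = 10 − raw.
  item 1: 0
  item 2: 10 − 2 = 8
  item 3: 5
  item 4: 10
  item 5: 2
  item 6: 1
  item 7: 10 − 2 = 8
  item 8: 10 − 4 = 6
  item 9: 10 − 6 = 4
  item 10: 10 − 1 = 9
  item 11: 6
Total = 0 + 8 + 5 + 10 + 2 + 1 + 8 + 6 + 4 + 9 + 6 = 59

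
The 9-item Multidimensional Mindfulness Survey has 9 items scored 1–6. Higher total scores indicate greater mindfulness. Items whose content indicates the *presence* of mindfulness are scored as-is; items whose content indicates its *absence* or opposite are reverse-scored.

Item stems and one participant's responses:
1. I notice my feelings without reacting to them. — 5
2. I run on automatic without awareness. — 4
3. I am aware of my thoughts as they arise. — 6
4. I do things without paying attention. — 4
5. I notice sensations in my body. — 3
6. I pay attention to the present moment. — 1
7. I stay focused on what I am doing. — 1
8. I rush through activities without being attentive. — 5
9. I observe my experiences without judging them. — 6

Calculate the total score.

30

Items 2, 4, 8 describe the absence/opposite of mindfulness → reverse-score.
reverse-coded value = 7 − response.
  item 1: 5
  item 2: 7 − 4 = 3
  item 3: 6
  item 4: 7 − 4 = 3
  item 5: 3
  item 6: 1
  item 7: 1
  item 8: 7 − 5 = 2
  item 9: 6
Total = 5 + 3 + 6 + 3 + 3 + 1 + 1 + 2 + 6 = 30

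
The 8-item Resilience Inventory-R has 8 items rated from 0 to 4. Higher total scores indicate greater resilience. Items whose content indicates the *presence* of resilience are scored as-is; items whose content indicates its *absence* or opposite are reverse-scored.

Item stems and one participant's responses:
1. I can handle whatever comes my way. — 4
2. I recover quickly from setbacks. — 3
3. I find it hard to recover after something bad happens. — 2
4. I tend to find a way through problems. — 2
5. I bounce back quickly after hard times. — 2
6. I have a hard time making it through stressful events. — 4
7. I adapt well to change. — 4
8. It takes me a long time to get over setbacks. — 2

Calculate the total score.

Items 3, 6, 8 describe the absence/opposite of resilience → reverse-score.
reverse-coded value = 4 − response.
  item 1: 4
  item 2: 3
  item 3: 4 − 2 = 2
  item 4: 2
  item 5: 2
  item 6: 4 − 4 = 0
  item 7: 4
  item 8: 4 − 2 = 2
Total = 4 + 3 + 2 + 2 + 2 + 0 + 4 + 2 = 19

19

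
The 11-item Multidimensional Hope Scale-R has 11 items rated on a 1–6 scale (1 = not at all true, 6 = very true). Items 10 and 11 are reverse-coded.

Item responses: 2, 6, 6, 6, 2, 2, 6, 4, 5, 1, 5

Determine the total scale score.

47

Apply reverse scoring (reversed = (1+6) − raw = 7 − raw):
  item 10: 7 − 1 = 6
  item 11: 7 − 5 = 2
After reverse-coding: 2, 6, 6, 6, 2, 2, 6, 4, 5, 6, 2
Total = 2 + 6 + 6 + 6 + 2 + 2 + 6 + 4 + 5 + 6 + 2 = 47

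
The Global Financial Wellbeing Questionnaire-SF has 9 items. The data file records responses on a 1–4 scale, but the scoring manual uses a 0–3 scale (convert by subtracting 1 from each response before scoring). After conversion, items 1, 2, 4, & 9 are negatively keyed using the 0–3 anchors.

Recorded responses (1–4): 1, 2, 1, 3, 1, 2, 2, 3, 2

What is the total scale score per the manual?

Convert to 0–3: 0, 1, 0, 2, 0, 1, 1, 2, 1
Reverse-coded (reversed = (0+3) − raw = 3 − raw):
  item 1: 3 − 0 = 3
  item 2: 3 − 1 = 2
  item 4: 3 − 2 = 1
  item 9: 3 − 1 = 2
Scored: 3, 2, 0, 1, 0, 1, 1, 2, 2
Total = 12

12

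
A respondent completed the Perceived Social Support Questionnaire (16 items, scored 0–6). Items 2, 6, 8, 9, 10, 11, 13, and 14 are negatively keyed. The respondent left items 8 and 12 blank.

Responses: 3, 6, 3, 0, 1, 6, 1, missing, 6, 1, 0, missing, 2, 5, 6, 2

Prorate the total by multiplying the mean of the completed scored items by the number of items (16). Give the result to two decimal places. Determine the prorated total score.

Reverse-coded (on a 0–6 scale, reversed = 6 − raw):
  item 2: 6 − 6 = 0
  item 6: 6 − 6 = 0
  item 9: 6 − 6 = 0
  item 10: 6 − 1 = 5
  item 11: 6 − 0 = 6
  item 13: 6 − 2 = 4
  item 14: 6 − 5 = 1
Completed scored items (14 of 16): 3, 0, 3, 0, 1, 0, 1, 0, 5, 6, 4, 1, 6, 2; sum = 32.
Person mean = 32 / 14 ≈ 2.2857
Prorated total = (32 / 14) × 16 = 36.57 (to 2 dp)

36.57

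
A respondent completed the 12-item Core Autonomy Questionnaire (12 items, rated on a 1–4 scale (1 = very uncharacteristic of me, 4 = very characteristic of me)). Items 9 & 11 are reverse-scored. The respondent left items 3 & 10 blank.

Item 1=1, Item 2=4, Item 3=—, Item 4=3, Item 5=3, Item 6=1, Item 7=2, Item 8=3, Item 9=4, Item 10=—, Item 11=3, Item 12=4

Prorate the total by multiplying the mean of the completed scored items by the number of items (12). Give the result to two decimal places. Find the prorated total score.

Reverse-coded (reverse-coded value = 5 − response):
  item 9: 5 − 4 = 1
  item 11: 5 − 3 = 2
Completed scored items (10 of 12): 1, 4, 3, 3, 1, 2, 3, 1, 2, 4; sum = 24.
Person mean = 24 / 10 ≈ 2.4000
Prorated total = (24 / 10) × 12 = 28.80 (to 2 dp)

28.80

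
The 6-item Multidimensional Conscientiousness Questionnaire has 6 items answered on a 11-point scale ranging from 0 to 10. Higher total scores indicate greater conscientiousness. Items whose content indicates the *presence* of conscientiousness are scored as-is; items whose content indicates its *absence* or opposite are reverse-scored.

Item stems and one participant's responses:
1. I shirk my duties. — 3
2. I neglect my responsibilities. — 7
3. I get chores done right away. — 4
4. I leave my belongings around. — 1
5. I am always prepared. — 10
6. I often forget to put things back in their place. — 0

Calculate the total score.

Items 1, 2, 4, 6 describe the absence/opposite of conscientiousness → reverse-score.
reverse-coded value = 10 − response.
  item 1: 10 − 3 = 7
  item 2: 10 − 7 = 3
  item 3: 4
  item 4: 10 − 1 = 9
  item 5: 10
  item 6: 10 − 0 = 10
Total = 7 + 3 + 4 + 9 + 10 + 10 = 43

43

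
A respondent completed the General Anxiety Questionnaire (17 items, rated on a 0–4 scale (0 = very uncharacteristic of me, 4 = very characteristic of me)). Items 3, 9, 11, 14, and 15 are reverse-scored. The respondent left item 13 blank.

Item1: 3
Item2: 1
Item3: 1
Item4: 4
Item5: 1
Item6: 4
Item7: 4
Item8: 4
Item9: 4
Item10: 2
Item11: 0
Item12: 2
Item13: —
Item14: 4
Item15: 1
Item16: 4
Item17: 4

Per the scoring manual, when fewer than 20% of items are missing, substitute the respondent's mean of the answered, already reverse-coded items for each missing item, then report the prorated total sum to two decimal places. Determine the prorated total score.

45.69

Reverse-coded (on a 0–4 scale, reversed = 4 − raw):
  item 3: 4 − 1 = 3
  item 9: 4 − 4 = 0
  item 11: 4 − 0 = 4
  item 14: 4 − 4 = 0
  item 15: 4 − 1 = 3
Completed scored items (16 of 17): 3, 1, 3, 4, 1, 4, 4, 4, 0, 2, 4, 2, 0, 3, 4, 4; sum = 43.
Person mean = 43 / 16 ≈ 2.6875
Prorated total = (43 / 16) × 17 = 45.69 (to 2 dp)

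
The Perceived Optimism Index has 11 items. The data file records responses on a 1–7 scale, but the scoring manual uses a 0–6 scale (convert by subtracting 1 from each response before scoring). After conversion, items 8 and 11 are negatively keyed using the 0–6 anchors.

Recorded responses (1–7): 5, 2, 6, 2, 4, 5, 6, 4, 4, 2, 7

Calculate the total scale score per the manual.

Convert to 0–6: 4, 1, 5, 1, 3, 4, 5, 3, 3, 1, 6
Reverse-coded (on a 0–6 scale, reversed = 6 − raw):
  item 8: 6 − 3 = 3
  item 11: 6 − 6 = 0
Scored: 4, 1, 5, 1, 3, 4, 5, 3, 3, 1, 0
Total = 30

30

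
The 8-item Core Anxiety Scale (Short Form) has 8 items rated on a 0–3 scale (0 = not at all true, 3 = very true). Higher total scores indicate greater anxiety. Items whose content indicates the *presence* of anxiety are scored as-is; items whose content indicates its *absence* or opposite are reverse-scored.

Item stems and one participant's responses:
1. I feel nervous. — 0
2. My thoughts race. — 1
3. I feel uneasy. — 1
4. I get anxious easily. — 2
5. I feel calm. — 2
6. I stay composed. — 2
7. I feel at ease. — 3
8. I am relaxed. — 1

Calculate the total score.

8

Items 5, 6, 7, 8 describe the absence/opposite of anxiety → reverse-score.
reversed = (0+3) − raw = 3 − raw.
  item 1: 0
  item 2: 1
  item 3: 1
  item 4: 2
  item 5: 3 − 2 = 1
  item 6: 3 − 2 = 1
  item 7: 3 − 3 = 0
  item 8: 3 − 1 = 2
Total = 0 + 1 + 1 + 2 + 1 + 1 + 0 + 2 = 8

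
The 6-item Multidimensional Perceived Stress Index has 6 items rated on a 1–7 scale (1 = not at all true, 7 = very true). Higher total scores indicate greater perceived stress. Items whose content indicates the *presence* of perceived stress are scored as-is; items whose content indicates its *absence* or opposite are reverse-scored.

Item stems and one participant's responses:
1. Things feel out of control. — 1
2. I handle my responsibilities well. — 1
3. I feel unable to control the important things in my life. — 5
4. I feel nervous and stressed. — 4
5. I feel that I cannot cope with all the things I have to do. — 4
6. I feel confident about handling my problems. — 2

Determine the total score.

27

Items 2, 6 describe the absence/opposite of perceived stress → reverse-score.
on a 1–7 scale, reversed = 8 − raw.
  item 1: 1
  item 2: 8 − 1 = 7
  item 3: 5
  item 4: 4
  item 5: 4
  item 6: 8 − 2 = 6
Total = 1 + 7 + 5 + 4 + 4 + 6 = 27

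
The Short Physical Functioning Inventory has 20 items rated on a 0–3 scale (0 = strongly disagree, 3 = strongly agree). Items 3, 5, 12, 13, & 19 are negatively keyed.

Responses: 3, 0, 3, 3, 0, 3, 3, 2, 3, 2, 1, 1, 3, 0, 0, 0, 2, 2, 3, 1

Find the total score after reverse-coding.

Apply reverse scoring (reverse-coded value = 3 − response):
  item 3: 3 − 3 = 0
  item 5: 3 − 0 = 3
  item 12: 3 − 1 = 2
  item 13: 3 − 3 = 0
  item 19: 3 − 3 = 0
Scored items: 3, 0, 0, 3, 3, 3, 3, 2, 3, 2, 1, 2, 0, 0, 0, 0, 2, 2, 0, 1
Total = 3 + 0 + 0 + 3 + 3 + 3 + 3 + 2 + 3 + 2 + 1 + 2 + 0 + 0 + 0 + 0 + 2 + 2 + 0 + 1 = 30

30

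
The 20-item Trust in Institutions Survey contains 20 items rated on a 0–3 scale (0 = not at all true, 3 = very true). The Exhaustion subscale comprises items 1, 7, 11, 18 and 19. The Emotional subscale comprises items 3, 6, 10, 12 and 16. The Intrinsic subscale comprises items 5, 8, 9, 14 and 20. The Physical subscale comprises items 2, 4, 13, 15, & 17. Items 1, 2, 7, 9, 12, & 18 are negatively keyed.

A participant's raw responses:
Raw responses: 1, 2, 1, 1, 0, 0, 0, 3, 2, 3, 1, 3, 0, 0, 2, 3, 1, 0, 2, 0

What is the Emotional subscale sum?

Emotional items: 3, 6, 10, 12, 16.
Of these, item 12 is negatively keyed; on a 0–3 scale, reversed = 3 − raw.
  item 3: 1
  item 6: 0
  item 10: 3
  item 12: 3 − 3 = 0
  item 16: 3
Sum = 1 + 0 + 3 + 0 + 3 = 7

7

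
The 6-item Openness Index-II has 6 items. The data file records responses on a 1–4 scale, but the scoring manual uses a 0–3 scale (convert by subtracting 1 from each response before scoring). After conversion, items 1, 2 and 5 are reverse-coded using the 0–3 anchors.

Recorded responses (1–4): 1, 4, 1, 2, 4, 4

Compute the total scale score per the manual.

Convert to 0–3: 0, 3, 0, 1, 3, 3
Reverse-coded (on a 0–3 scale, reversed = 3 − raw):
  item 1: 3 − 0 = 3
  item 2: 3 − 3 = 0
  item 5: 3 − 3 = 0
Scored: 3, 0, 0, 1, 0, 3
Total = 7

7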